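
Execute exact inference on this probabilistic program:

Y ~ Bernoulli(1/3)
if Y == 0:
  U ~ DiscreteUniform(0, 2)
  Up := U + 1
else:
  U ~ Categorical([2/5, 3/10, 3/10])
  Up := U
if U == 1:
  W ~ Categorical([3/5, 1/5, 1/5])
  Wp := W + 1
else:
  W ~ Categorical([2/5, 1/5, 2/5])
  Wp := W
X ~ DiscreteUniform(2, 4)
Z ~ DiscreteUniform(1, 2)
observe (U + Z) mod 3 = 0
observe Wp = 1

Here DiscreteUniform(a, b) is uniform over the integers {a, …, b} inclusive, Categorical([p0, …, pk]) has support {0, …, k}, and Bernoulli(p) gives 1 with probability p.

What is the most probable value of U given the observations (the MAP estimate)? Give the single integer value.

Enumerate traces; 12 have nonzero weight after conditioning:
  (Y=0, U=1, W=0, X=2, Z=2) weight 1/45
  (Y=0, U=1, W=0, X=3, Z=2) weight 1/45
  (Y=0, U=1, W=0, X=4, Z=2) weight 1/45
  (Y=0, U=2, W=1, X=2, Z=1) weight 1/135
  (Y=0, U=2, W=1, X=3, Z=1) weight 1/135
  (Y=0, U=2, W=1, X=4, Z=1) weight 1/135
  (Y=1, U=1, W=0, X=2, Z=2) weight 1/100
  (Y=1, U=1, W=0, X=3, Z=2) weight 1/100
  … 4 more
Group by U:
  weight(U=1) = 29/300
  weight(U=2) = 29/900
Total weight = 29/300 + 29/900 = 29/225
P(U=1 | obs) = 29/300 / 29/225 = 3/4
P(U=2 | obs) = 29/900 / 29/225 = 1/4
argmax = 1

argmax_v P(U = v | obs) = 1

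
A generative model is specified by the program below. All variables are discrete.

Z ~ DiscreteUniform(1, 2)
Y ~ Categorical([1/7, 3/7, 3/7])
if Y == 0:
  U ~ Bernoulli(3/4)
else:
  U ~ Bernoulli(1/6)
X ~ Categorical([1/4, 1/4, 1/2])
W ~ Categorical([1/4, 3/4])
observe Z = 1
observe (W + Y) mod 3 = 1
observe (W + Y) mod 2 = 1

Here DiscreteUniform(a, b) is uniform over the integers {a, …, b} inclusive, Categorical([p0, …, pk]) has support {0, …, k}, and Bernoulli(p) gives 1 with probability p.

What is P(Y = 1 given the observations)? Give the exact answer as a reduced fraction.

Enumerate traces; 12 have nonzero weight after conditioning:
  (Z=1, Y=0, U=0, X=0, W=1) weight 3/896
  (Z=1, Y=0, U=0, X=1, W=1) weight 3/896
  (Z=1, Y=0, U=0, X=2, W=1) weight 3/448
  (Z=1, Y=0, U=1, X=0, W=1) weight 9/896
  (Z=1, Y=0, U=1, X=1, W=1) weight 9/896
  (Z=1, Y=0, U=1, X=2, W=1) weight 9/448
  (Z=1, Y=1, U=0, X=0, W=0) weight 5/448
  (Z=1, Y=1, U=0, X=1, W=0) weight 5/448
  … 4 more
Group by Y:
  weight(Y=0) = 3/56
  weight(Y=1) = 3/56
Total weight = 3/56 + 3/56 = 3/28
P(Y=0 | obs) = 3/56 / 3/28 = 1/2
P(Y=1 | obs) = 3/56 / 3/28 = 1/2

P(Y = 1 | obs) = 1/2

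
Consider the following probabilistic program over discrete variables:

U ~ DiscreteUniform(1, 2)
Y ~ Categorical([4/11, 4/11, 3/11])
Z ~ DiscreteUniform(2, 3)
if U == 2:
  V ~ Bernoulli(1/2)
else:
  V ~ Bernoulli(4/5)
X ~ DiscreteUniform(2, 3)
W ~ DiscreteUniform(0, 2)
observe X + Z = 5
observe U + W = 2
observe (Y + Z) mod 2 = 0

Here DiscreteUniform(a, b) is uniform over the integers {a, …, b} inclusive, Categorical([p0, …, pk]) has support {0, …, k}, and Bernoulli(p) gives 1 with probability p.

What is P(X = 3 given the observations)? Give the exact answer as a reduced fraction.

P(X = 3 | obs) = 7/11

Enumerate traces; 12 have nonzero weight after conditioning:
  (U=1, Y=0, Z=2, V=0, X=3, W=1) weight 1/330
  (U=1, Y=0, Z=2, V=1, X=3, W=1) weight 2/165
  (U=1, Y=1, Z=3, V=0, X=2, W=1) weight 1/330
  (U=1, Y=1, Z=3, V=1, X=2, W=1) weight 2/165
  (U=1, Y=2, Z=2, V=0, X=3, W=1) weight 1/440
  (U=1, Y=2, Z=2, V=1, X=3, W=1) weight 1/110
  (U=2, Y=0, Z=2, V=0, X=3, W=0) weight 1/132
  (U=2, Y=0, Z=2, V=1, X=3, W=0) weight 1/132
  … 4 more
Group by X:
  weight(X=2) = 1/33
  weight(X=3) = 7/132
Total weight = 1/33 + 7/132 = 1/12
P(X=2 | obs) = 1/33 / 1/12 = 4/11
P(X=3 | obs) = 7/132 / 1/12 = 7/11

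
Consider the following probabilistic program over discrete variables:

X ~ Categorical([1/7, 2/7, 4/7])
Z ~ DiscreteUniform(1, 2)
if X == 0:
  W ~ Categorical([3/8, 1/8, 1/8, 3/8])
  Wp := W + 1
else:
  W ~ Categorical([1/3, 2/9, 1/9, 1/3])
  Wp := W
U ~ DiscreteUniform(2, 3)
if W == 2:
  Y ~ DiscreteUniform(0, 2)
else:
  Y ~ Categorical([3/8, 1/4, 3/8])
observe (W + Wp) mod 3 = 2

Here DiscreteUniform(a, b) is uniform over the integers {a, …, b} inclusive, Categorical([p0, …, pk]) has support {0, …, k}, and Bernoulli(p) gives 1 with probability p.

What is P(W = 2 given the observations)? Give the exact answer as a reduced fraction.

P(W = 2 | obs) = 3/35

Enumerate traces; 36 have nonzero weight after conditioning:
  (X=0, Z=1, W=2, U=2, Y=0) weight 1/672
  (X=0, Z=1, W=2, U=2, Y=1) weight 1/672
  (X=0, Z=1, W=2, U=2, Y=2) weight 1/672
  (X=0, Z=1, W=2, U=3, Y=0) weight 1/672
  (X=0, Z=1, W=2, U=3, Y=1) weight 1/672
  (X=0, Z=1, W=2, U=3, Y=2) weight 1/672
  (X=0, Z=2, W=2, U=2, Y=0) weight 1/672
  (X=0, Z=2, W=2, U=2, Y=1) weight 1/672
  (X=1, Z=1, W=1, U=2, Y=0) weight 1/168
  … 27 more
Group by W:
  weight(W=1) = 4/21
  weight(W=2) = 1/56
Total weight = 4/21 + 1/56 = 5/24
P(W=1 | obs) = 4/21 / 5/24 = 32/35
P(W=2 | obs) = 1/56 / 5/24 = 3/35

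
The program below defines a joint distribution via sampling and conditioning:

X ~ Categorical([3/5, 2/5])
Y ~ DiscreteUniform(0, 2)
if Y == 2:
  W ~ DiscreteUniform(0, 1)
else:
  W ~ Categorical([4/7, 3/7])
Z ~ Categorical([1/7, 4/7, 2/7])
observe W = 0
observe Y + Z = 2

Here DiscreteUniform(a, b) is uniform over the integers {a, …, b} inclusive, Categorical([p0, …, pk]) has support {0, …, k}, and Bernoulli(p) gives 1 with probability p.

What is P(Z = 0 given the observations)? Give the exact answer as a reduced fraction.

Enumerate traces; 6 have nonzero weight after conditioning:
  (X=0, Y=0, W=0, Z=2) weight 8/245
  (X=0, Y=1, W=0, Z=1) weight 16/245
  (X=0, Y=2, W=0, Z=0) weight 1/70
  (X=1, Y=0, W=0, Z=2) weight 16/735
  (X=1, Y=1, W=0, Z=1) weight 32/735
  (X=1, Y=2, W=0, Z=0) weight 1/105
Group by Z:
  weight(Z=0) = 1/42
  weight(Z=1) = 16/147
  weight(Z=2) = 8/147
Total weight = 1/42 + 16/147 + 8/147 = 55/294
P(Z=0 | obs) = 1/42 / 55/294 = 7/55
P(Z=1 | obs) = 16/147 / 55/294 = 32/55
P(Z=2 | obs) = 8/147 / 55/294 = 16/55

P(Z = 0 | obs) = 7/55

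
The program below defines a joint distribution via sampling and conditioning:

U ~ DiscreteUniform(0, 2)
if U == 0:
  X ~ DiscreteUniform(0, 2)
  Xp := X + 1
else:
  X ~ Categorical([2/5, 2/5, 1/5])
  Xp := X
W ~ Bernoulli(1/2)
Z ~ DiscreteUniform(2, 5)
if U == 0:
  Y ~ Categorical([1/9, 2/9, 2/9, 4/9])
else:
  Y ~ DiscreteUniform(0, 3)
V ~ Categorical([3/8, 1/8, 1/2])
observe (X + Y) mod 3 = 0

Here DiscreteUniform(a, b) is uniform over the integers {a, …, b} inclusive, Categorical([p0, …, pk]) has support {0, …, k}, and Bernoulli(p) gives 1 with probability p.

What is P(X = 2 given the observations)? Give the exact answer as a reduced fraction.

Enumerate traces; 288 have nonzero weight after conditioning:
  (U=0, X=0, W=0, Z=2, Y=0, V=0) weight 1/1728
  (U=0, X=0, W=0, Z=2, Y=0, V=1) weight 1/5184
  (U=0, X=0, W=0, Z=2, Y=0, V=2) weight 1/1296
  (U=0, X=0, W=0, Z=2, Y=3, V=0) weight 1/432
  (U=0, X=0, W=0, Z=2, Y=3, V=1) weight 1/1296
  (U=0, X=0, W=0, Z=2, Y=3, V=2) weight 1/324
  (U=0, X=0, W=0, Z=3, Y=0, V=0) weight 1/1728
  (U=0, X=0, W=0, Z=3, Y=0, V=1) weight 1/5184
  (U=0, X=1, W=0, Z=2, Y=2, V=0) weight 1/864
  (U=0, X=2, W=0, Z=2, Y=1, V=0) weight 1/864
  … 278 more
Group by X:
  weight(X=0) = 79/405
  weight(X=1) = 37/405
  weight(X=2) = 47/810
Total weight = 79/405 + 37/405 + 47/810 = 31/90
P(X=0 | obs) = 79/405 / 31/90 = 158/279
P(X=1 | obs) = 37/405 / 31/90 = 74/279
P(X=2 | obs) = 47/810 / 31/90 = 47/279

P(X = 2 | obs) = 47/279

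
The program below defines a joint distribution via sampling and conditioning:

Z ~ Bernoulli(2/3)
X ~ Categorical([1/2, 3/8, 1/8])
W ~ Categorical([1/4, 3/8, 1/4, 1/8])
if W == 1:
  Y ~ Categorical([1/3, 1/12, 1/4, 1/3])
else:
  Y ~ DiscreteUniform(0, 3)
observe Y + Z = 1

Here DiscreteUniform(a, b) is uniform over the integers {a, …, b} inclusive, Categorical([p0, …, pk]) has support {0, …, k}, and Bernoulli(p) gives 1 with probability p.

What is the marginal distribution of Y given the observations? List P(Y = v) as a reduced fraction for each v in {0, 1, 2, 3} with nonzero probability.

Enumerate traces; 24 have nonzero weight after conditioning:
  (Z=0, X=0, W=0, Y=1) weight 1/96
  (Z=0, X=0, W=1, Y=1) weight 1/192
  (Z=0, X=0, W=2, Y=1) weight 1/96
  (Z=0, X=0, W=3, Y=1) weight 1/192
  (Z=0, X=1, W=0, Y=1) weight 1/128
  (Z=0, X=1, W=1, Y=1) weight 1/256
  (Z=0, X=1, W=2, Y=1) weight 1/128
  (Z=0, X=1, W=3, Y=1) weight 1/256
  (Z=1, X=0, W=0, Y=0) weight 1/48
  … 15 more
Group by Y:
  weight(Y=0) = 3/16
  weight(Y=1) = 1/16
Total weight = 3/16 + 1/16 = 1/4
P(Y=0 | obs) = 3/16 / 1/4 = 3/4
P(Y=1 | obs) = 1/16 / 1/4 = 1/4

P(Y=0) = 3/4, P(Y=1) = 1/4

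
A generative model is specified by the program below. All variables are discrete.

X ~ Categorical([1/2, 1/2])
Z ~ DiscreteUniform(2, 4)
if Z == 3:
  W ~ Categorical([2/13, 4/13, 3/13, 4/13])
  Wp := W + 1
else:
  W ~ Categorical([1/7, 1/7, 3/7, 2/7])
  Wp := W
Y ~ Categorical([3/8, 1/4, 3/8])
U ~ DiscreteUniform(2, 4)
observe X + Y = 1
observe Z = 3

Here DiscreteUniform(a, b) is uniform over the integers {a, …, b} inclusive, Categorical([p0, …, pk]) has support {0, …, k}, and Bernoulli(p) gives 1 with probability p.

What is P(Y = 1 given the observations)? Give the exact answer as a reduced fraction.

P(Y = 1 | obs) = 2/5

Enumerate traces; 24 have nonzero weight after conditioning:
  (X=0, Z=3, W=0, Y=1, U=2) weight 1/468
  (X=0, Z=3, W=0, Y=1, U=3) weight 1/468
  (X=0, Z=3, W=0, Y=1, U=4) weight 1/468
  (X=0, Z=3, W=1, Y=1, U=2) weight 1/234
  (X=0, Z=3, W=1, Y=1, U=3) weight 1/234
  (X=0, Z=3, W=1, Y=1, U=4) weight 1/234
  (X=0, Z=3, W=2, Y=1, U=2) weight 1/312
  (X=0, Z=3, W=2, Y=1, U=3) weight 1/312
  (X=1, Z=3, W=0, Y=0, U=2) weight 1/312
  … 15 more
Group by Y:
  weight(Y=0) = 1/16
  weight(Y=1) = 1/24
Total weight = 1/16 + 1/24 = 5/48
P(Y=0 | obs) = 1/16 / 5/48 = 3/5
P(Y=1 | obs) = 1/24 / 5/48 = 2/5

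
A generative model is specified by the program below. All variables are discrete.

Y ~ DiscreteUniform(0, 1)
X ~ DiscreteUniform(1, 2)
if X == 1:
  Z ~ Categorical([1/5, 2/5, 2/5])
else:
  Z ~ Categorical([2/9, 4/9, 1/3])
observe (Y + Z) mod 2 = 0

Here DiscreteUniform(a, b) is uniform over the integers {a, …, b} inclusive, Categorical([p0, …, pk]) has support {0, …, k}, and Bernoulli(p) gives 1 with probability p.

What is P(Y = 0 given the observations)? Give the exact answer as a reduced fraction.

P(Y = 0 | obs) = 26/45

Enumerate traces; 6 have nonzero weight after conditioning:
  (Y=0, X=1, Z=0) weight 1/20
  (Y=0, X=1, Z=2) weight 1/10
  (Y=0, X=2, Z=0) weight 1/18
  (Y=0, X=2, Z=2) weight 1/12
  (Y=1, X=1, Z=1) weight 1/10
  (Y=1, X=2, Z=1) weight 1/9
Group by Y:
  weight(Y=0) = 13/45
  weight(Y=1) = 19/90
Total weight = 13/45 + 19/90 = 1/2
P(Y=0 | obs) = 13/45 / 1/2 = 26/45
P(Y=1 | obs) = 19/90 / 1/2 = 19/45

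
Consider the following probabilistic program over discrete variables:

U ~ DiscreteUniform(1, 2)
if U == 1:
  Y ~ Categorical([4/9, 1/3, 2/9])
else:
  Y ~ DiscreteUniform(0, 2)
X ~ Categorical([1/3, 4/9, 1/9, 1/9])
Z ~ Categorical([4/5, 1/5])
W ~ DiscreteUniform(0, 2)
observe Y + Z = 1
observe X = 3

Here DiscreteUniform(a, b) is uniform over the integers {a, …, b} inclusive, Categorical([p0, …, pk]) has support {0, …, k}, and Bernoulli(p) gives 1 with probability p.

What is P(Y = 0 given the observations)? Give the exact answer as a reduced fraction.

P(Y = 0 | obs) = 7/31

Enumerate traces; 12 have nonzero weight after conditioning:
  (U=1, Y=0, X=3, Z=1, W=0) weight 2/1215
  (U=1, Y=0, X=3, Z=1, W=1) weight 2/1215
  (U=1, Y=0, X=3, Z=1, W=2) weight 2/1215
  (U=1, Y=1, X=3, Z=0, W=0) weight 2/405
  (U=1, Y=1, X=3, Z=0, W=1) weight 2/405
  (U=1, Y=1, X=3, Z=0, W=2) weight 2/405
  (U=2, Y=0, X=3, Z=1, W=0) weight 1/810
  (U=2, Y=0, X=3, Z=1, W=1) weight 1/810
  … 4 more
Group by Y:
  weight(Y=0) = 7/810
  weight(Y=1) = 4/135
Total weight = 7/810 + 4/135 = 31/810
P(Y=0 | obs) = 7/810 / 31/810 = 7/31
P(Y=1 | obs) = 4/135 / 31/810 = 24/31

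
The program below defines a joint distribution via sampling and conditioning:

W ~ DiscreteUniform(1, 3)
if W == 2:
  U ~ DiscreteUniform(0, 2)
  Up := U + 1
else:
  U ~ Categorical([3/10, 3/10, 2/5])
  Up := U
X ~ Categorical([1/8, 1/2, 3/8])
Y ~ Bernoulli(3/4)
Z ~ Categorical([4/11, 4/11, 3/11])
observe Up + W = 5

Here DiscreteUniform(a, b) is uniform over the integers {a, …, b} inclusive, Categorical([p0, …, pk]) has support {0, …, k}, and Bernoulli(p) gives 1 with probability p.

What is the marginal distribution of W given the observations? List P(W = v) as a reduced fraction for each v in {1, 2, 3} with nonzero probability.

Enumerate traces; 36 have nonzero weight after conditioning:
  (W=2, U=2, X=0, Y=0, Z=0) weight 1/792
  (W=2, U=2, X=0, Y=0, Z=1) weight 1/792
  (W=2, U=2, X=0, Y=0, Z=2) weight 1/1056
  (W=2, U=2, X=0, Y=1, Z=0) weight 1/264
  (W=2, U=2, X=0, Y=1, Z=1) weight 1/264
  (W=2, U=2, X=0, Y=1, Z=2) weight 1/352
  (W=2, U=2, X=1, Y=0, Z=0) weight 1/198
  (W=2, U=2, X=1, Y=0, Z=1) weight 1/198
  (W=3, U=2, X=0, Y=0, Z=0) weight 1/660
  … 27 more
Group by W:
  weight(W=2) = 1/9
  weight(W=3) = 2/15
Total weight = 1/9 + 2/15 = 11/45
P(W=2 | obs) = 1/9 / 11/45 = 5/11
P(W=3 | obs) = 2/15 / 11/45 = 6/11

P(W=2) = 5/11, P(W=3) = 6/11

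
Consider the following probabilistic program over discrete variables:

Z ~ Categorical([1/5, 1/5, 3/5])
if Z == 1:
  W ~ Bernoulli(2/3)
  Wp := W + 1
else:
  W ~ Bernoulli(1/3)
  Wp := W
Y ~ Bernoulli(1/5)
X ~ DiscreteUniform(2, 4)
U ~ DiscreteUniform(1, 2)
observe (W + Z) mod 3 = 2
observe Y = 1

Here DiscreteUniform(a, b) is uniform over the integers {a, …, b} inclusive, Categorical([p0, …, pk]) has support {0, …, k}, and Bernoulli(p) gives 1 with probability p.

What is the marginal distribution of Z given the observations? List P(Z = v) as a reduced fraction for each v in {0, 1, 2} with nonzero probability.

Enumerate traces; 12 have nonzero weight after conditioning:
  (Z=1, W=1, Y=1, X=2, U=1) weight 1/225
  (Z=1, W=1, Y=1, X=2, U=2) weight 1/225
  (Z=1, W=1, Y=1, X=3, U=1) weight 1/225
  (Z=1, W=1, Y=1, X=3, U=2) weight 1/225
  (Z=1, W=1, Y=1, X=4, U=1) weight 1/225
  (Z=1, W=1, Y=1, X=4, U=2) weight 1/225
  (Z=2, W=0, Y=1, X=2, U=1) weight 1/75
  (Z=2, W=0, Y=1, X=2, U=2) weight 1/75
  … 4 more
Group by Z:
  weight(Z=1) = 2/75
  weight(Z=2) = 2/25
Total weight = 2/75 + 2/25 = 8/75
P(Z=1 | obs) = 2/75 / 8/75 = 1/4
P(Z=2 | obs) = 2/25 / 8/75 = 3/4

P(Z=1) = 1/4, P(Z=2) = 3/4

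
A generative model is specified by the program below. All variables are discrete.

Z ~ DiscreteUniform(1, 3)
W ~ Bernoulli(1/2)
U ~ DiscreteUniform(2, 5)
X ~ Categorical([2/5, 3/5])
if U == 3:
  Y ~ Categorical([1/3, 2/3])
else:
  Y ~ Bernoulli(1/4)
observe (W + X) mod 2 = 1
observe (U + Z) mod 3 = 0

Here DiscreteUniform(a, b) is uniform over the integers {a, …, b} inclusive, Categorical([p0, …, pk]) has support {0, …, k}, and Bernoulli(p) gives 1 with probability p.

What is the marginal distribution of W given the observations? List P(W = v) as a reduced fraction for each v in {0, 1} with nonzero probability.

Enumerate traces; 16 have nonzero weight after conditioning:
  (Z=1, W=0, U=2, X=1, Y=0) weight 3/160
  (Z=1, W=0, U=2, X=1, Y=1) weight 1/160
  (Z=1, W=0, U=5, X=1, Y=0) weight 3/160
  (Z=1, W=0, U=5, X=1, Y=1) weight 1/160
  (Z=1, W=1, U=2, X=0, Y=0) weight 1/80
  (Z=1, W=1, U=2, X=0, Y=1) weight 1/240
  (Z=1, W=1, U=5, X=0, Y=0) weight 1/80
  (Z=1, W=1, U=5, X=0, Y=1) weight 1/240
  … 8 more
Group by W:
  weight(W=0) = 1/10
  weight(W=1) = 1/15
Total weight = 1/10 + 1/15 = 1/6
P(W=0 | obs) = 1/10 / 1/6 = 3/5
P(W=1 | obs) = 1/15 / 1/6 = 2/5

P(W=0) = 3/5, P(W=1) = 2/5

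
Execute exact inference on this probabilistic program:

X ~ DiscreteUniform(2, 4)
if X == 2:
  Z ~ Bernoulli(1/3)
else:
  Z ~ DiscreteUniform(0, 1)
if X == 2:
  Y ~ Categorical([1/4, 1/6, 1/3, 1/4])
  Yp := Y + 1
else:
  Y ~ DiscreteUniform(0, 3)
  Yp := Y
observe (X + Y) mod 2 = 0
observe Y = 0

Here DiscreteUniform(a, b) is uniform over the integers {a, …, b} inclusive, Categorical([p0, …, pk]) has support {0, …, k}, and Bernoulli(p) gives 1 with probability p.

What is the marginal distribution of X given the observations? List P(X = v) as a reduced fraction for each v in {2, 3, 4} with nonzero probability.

Enumerate traces; 4 have nonzero weight after conditioning:
  (X=2, Z=0, Y=0) weight 1/18
  (X=2, Z=1, Y=0) weight 1/36
  (X=4, Z=0, Y=0) weight 1/24
  (X=4, Z=1, Y=0) weight 1/24
Group by X:
  weight(X=2) = 1/12
  weight(X=4) = 1/12
Total weight = 1/12 + 1/12 = 1/6
P(X=2 | obs) = 1/12 / 1/6 = 1/2
P(X=4 | obs) = 1/12 / 1/6 = 1/2

P(X=2) = 1/2, P(X=4) = 1/2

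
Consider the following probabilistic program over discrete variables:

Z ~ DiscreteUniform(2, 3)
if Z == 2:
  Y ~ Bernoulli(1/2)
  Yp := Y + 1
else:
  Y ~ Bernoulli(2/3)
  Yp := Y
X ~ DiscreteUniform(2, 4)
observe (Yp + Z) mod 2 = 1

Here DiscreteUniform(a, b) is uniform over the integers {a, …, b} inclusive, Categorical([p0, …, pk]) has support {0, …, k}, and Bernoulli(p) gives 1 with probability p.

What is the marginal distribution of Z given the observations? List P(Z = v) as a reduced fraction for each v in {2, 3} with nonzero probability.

Enumerate traces; 6 have nonzero weight after conditioning:
  (Z=2, Y=0, X=2) weight 1/12
  (Z=2, Y=0, X=3) weight 1/12
  (Z=2, Y=0, X=4) weight 1/12
  (Z=3, Y=0, X=2) weight 1/18
  (Z=3, Y=0, X=3) weight 1/18
  (Z=3, Y=0, X=4) weight 1/18
Group by Z:
  weight(Z=2) = 1/4
  weight(Z=3) = 1/6
Total weight = 1/4 + 1/6 = 5/12
P(Z=2 | obs) = 1/4 / 5/12 = 3/5
P(Z=3 | obs) = 1/6 / 5/12 = 2/5

P(Z=2) = 3/5, P(Z=3) = 2/5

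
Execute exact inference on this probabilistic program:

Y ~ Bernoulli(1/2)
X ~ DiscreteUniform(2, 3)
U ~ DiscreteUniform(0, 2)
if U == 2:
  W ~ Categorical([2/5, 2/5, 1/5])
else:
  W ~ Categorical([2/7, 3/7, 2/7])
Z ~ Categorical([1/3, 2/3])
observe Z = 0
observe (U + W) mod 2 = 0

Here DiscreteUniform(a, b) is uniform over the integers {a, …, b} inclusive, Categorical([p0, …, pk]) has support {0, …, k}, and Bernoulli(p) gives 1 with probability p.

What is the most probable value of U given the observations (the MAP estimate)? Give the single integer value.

argmax_v P(U = v | obs) = 2

Enumerate traces; 20 have nonzero weight after conditioning:
  (Y=0, X=2, U=0, W=0, Z=0) weight 1/126
  (Y=0, X=2, U=0, W=2, Z=0) weight 1/126
  (Y=0, X=2, U=1, W=1, Z=0) weight 1/84
  (Y=0, X=2, U=2, W=0, Z=0) weight 1/90
  (Y=0, X=2, U=2, W=2, Z=0) weight 1/180
  (Y=0, X=3, U=0, W=0, Z=0) weight 1/126
  (Y=0, X=3, U=0, W=2, Z=0) weight 1/126
  (Y=0, X=3, U=1, W=1, Z=0) weight 1/84
  … 12 more
Group by U:
  weight(U=0) = 4/63
  weight(U=1) = 1/21
  weight(U=2) = 1/15
Total weight = 4/63 + 1/21 + 1/15 = 8/45
P(U=0 | obs) = 4/63 / 8/45 = 5/14
P(U=1 | obs) = 1/21 / 8/45 = 15/56
P(U=2 | obs) = 1/15 / 8/45 = 3/8
argmax = 2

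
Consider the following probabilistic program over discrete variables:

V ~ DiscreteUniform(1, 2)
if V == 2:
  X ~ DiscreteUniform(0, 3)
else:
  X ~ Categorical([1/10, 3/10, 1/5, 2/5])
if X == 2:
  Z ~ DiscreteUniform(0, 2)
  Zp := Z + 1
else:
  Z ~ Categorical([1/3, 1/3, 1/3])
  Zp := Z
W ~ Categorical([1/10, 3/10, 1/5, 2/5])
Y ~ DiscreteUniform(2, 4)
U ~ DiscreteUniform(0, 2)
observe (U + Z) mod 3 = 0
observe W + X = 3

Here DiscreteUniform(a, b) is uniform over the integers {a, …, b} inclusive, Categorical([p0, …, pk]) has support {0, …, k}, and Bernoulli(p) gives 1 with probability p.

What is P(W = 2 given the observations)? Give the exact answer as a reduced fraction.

Enumerate traces; 72 have nonzero weight after conditioning:
  (V=1, X=0, Z=0, W=3, Y=2, U=0) weight 1/1350
  (V=1, X=0, Z=0, W=3, Y=3, U=0) weight 1/1350
  (V=1, X=0, Z=0, W=3, Y=4, U=0) weight 1/1350
  (V=1, X=0, Z=1, W=3, Y=2, U=2) weight 1/1350
  (V=1, X=0, Z=1, W=3, Y=3, U=2) weight 1/1350
  (V=1, X=0, Z=1, W=3, Y=4, U=2) weight 1/1350
  (V=1, X=0, Z=2, W=3, Y=2, U=1) weight 1/1350
  (V=1, X=0, Z=2, W=3, Y=3, U=1) weight 1/1350
  (V=1, X=1, Z=0, W=2, Y=2, U=0) weight 1/900
  (V=1, X=2, Z=0, W=1, Y=2, U=0) weight 1/900
  … 62 more
Group by W:
  weight(W=0) = 13/1200
  weight(W=1) = 9/400
  weight(W=2) = 11/600
  weight(W=3) = 7/300
Total weight = 13/1200 + 9/400 + 11/600 + 7/300 = 3/40
P(W=0 | obs) = 13/1200 / 3/40 = 13/90
P(W=1 | obs) = 9/400 / 3/40 = 3/10
P(W=2 | obs) = 11/600 / 3/40 = 11/45
P(W=3 | obs) = 7/300 / 3/40 = 14/45

P(W = 2 | obs) = 11/45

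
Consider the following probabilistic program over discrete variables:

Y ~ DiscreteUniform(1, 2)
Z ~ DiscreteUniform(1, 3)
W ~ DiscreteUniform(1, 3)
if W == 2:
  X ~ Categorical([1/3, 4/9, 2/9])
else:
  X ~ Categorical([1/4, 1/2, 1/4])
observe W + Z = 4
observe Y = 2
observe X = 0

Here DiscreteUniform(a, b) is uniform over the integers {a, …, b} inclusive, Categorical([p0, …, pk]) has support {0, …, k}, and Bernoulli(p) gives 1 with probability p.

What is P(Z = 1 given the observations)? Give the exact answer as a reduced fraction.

Enumerate traces; 3 have nonzero weight after conditioning:
  (Y=2, Z=1, W=3, X=0) weight 1/72
  (Y=2, Z=2, W=2, X=0) weight 1/54
  (Y=2, Z=3, W=1, X=0) weight 1/72
Group by Z:
  weight(Z=1) = 1/72
  weight(Z=2) = 1/54
  weight(Z=3) = 1/72
Total weight = 1/72 + 1/54 + 1/72 = 5/108
P(Z=1 | obs) = 1/72 / 5/108 = 3/10
P(Z=2 | obs) = 1/54 / 5/108 = 2/5
P(Z=3 | obs) = 1/72 / 5/108 = 3/10

P(Z = 1 | obs) = 3/10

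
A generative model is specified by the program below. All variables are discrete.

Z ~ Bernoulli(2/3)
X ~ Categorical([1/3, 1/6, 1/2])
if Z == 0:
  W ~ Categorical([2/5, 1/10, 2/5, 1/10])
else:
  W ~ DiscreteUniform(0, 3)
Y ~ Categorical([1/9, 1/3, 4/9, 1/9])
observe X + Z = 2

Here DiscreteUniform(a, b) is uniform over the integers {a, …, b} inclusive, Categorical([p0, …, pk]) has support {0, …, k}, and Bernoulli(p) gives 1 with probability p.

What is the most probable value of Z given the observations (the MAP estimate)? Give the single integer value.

Enumerate traces; 32 have nonzero weight after conditioning:
  (Z=0, X=2, W=0, Y=0) weight 1/135
  (Z=0, X=2, W=0, Y=1) weight 1/45
  (Z=0, X=2, W=0, Y=2) weight 4/135
  (Z=0, X=2, W=0, Y=3) weight 1/135
  (Z=0, X=2, W=1, Y=0) weight 1/540
  (Z=0, X=2, W=1, Y=1) weight 1/180
  (Z=0, X=2, W=1, Y=2) weight 1/135
  (Z=0, X=2, W=1, Y=3) weight 1/540
  (Z=1, X=1, W=0, Y=0) weight 1/324
  … 23 more
Group by Z:
  weight(Z=0) = 1/6
  weight(Z=1) = 1/9
Total weight = 1/6 + 1/9 = 5/18
P(Z=0 | obs) = 1/6 / 5/18 = 3/5
P(Z=1 | obs) = 1/9 / 5/18 = 2/5
argmax = 0

argmax_v P(Z = v | obs) = 0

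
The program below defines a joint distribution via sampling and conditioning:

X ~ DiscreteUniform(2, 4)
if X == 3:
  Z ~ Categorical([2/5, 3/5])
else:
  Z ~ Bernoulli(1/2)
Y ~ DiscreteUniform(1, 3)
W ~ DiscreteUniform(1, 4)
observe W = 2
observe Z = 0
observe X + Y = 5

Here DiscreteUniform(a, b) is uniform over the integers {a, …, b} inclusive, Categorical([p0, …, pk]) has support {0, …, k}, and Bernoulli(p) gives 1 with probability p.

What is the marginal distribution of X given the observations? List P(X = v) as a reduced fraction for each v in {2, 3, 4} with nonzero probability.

P(X=2) = 5/14, P(X=3) = 2/7, P(X=4) = 5/14

Enumerate traces; 3 have nonzero weight after conditioning:
  (X=2, Z=0, Y=3, W=2) weight 1/72
  (X=3, Z=0, Y=2, W=2) weight 1/90
  (X=4, Z=0, Y=1, W=2) weight 1/72
Group by X:
  weight(X=2) = 1/72
  weight(X=3) = 1/90
  weight(X=4) = 1/72
Total weight = 1/72 + 1/90 + 1/72 = 7/180
P(X=2 | obs) = 1/72 / 7/180 = 5/14
P(X=3 | obs) = 1/90 / 7/180 = 2/7
P(X=4 | obs) = 1/72 / 7/180 = 5/14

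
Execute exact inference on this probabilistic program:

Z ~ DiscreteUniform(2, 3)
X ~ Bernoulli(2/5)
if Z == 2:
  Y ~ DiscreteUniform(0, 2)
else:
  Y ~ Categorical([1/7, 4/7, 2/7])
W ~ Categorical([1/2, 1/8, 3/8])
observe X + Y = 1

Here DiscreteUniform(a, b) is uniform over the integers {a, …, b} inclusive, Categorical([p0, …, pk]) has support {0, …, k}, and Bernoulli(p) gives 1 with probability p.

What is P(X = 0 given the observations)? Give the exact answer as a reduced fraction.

P(X = 0 | obs) = 57/77

Enumerate traces; 12 have nonzero weight after conditioning:
  (Z=2, X=0, Y=1, W=0) weight 1/20
  (Z=2, X=0, Y=1, W=1) weight 1/80
  (Z=2, X=0, Y=1, W=2) weight 3/80
  (Z=2, X=1, Y=0, W=0) weight 1/30
  (Z=2, X=1, Y=0, W=1) weight 1/120
  (Z=2, X=1, Y=0, W=2) weight 1/40
  (Z=3, X=0, Y=1, W=0) weight 3/35
  (Z=3, X=0, Y=1, W=1) weight 3/140
  … 4 more
Group by X:
  weight(X=0) = 19/70
  weight(X=1) = 2/21
Total weight = 19/70 + 2/21 = 11/30
P(X=0 | obs) = 19/70 / 11/30 = 57/77
P(X=1 | obs) = 2/21 / 11/30 = 20/77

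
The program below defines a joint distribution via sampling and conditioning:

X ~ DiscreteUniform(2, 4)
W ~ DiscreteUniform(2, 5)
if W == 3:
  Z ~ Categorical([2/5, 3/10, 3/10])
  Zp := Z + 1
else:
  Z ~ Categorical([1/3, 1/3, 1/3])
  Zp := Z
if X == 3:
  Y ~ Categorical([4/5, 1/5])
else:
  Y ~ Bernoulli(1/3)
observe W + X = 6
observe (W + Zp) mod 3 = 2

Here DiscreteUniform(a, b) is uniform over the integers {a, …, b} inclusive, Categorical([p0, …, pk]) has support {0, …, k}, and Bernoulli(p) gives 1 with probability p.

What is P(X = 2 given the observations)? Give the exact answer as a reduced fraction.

Enumerate traces; 6 have nonzero weight after conditioning:
  (X=2, W=4, Z=1, Y=0) weight 1/54
  (X=2, W=4, Z=1, Y=1) weight 1/108
  (X=3, W=3, Z=1, Y=0) weight 1/50
  (X=3, W=3, Z=1, Y=1) weight 1/200
  (X=4, W=2, Z=0, Y=0) weight 1/54
  (X=4, W=2, Z=0, Y=1) weight 1/108
Group by X:
  weight(X=2) = 1/36
  weight(X=3) = 1/40
  weight(X=4) = 1/36
Total weight = 1/36 + 1/40 + 1/36 = 29/360
P(X=2 | obs) = 1/36 / 29/360 = 10/29
P(X=3 | obs) = 1/40 / 29/360 = 9/29
P(X=4 | obs) = 1/36 / 29/360 = 10/29

P(X = 2 | obs) = 10/29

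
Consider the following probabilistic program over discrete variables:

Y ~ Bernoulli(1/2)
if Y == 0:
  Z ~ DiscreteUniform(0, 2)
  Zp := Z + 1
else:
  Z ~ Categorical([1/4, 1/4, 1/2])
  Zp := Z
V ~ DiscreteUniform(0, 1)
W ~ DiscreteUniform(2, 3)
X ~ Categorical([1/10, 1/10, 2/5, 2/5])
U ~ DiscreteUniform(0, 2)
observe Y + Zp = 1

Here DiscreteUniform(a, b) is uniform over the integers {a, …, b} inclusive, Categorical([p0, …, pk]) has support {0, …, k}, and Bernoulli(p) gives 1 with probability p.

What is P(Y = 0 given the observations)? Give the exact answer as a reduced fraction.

Enumerate traces; 96 have nonzero weight after conditioning:
  (Y=0, Z=0, V=0, W=2, X=0, U=0) weight 1/720
  (Y=0, Z=0, V=0, W=2, X=0, U=1) weight 1/720
  (Y=0, Z=0, V=0, W=2, X=0, U=2) weight 1/720
  (Y=0, Z=0, V=0, W=2, X=1, U=0) weight 1/720
  (Y=0, Z=0, V=0, W=2, X=1, U=1) weight 1/720
  (Y=0, Z=0, V=0, W=2, X=1, U=2) weight 1/720
  (Y=0, Z=0, V=0, W=2, X=2, U=0) weight 1/180
  (Y=0, Z=0, V=0, W=2, X=2, U=1) weight 1/180
  (Y=1, Z=0, V=0, W=2, X=0, U=0) weight 1/960
  … 87 more
Group by Y:
  weight(Y=0) = 1/6
  weight(Y=1) = 1/8
Total weight = 1/6 + 1/8 = 7/24
P(Y=0 | obs) = 1/6 / 7/24 = 4/7
P(Y=1 | obs) = 1/8 / 7/24 = 3/7

P(Y = 0 | obs) = 4/7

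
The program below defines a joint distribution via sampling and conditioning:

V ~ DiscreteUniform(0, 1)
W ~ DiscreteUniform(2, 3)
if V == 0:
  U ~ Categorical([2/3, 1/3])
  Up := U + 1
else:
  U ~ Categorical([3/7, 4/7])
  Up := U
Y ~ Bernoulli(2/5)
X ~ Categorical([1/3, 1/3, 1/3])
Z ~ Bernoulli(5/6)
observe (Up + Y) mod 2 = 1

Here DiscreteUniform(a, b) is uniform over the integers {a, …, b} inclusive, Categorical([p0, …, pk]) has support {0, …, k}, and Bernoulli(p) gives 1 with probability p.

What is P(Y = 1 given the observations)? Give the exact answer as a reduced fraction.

Enumerate traces; 48 have nonzero weight after conditioning:
  (V=0, W=2, U=0, Y=0, X=0, Z=0) weight 1/180
  (V=0, W=2, U=0, Y=0, X=0, Z=1) weight 1/36
  (V=0, W=2, U=0, Y=0, X=1, Z=0) weight 1/180
  (V=0, W=2, U=0, Y=0, X=1, Z=1) weight 1/36
  (V=0, W=2, U=0, Y=0, X=2, Z=0) weight 1/180
  (V=0, W=2, U=0, Y=0, X=2, Z=1) weight 1/36
  (V=0, W=2, U=1, Y=1, X=0, Z=0) weight 1/540
  (V=0, W=2, U=1, Y=1, X=0, Z=1) weight 1/108
  … 40 more
Group by Y:
  weight(Y=0) = 13/35
  weight(Y=1) = 16/105
Total weight = 13/35 + 16/105 = 11/21
P(Y=0 | obs) = 13/35 / 11/21 = 39/55
P(Y=1 | obs) = 16/105 / 11/21 = 16/55

P(Y = 1 | obs) = 16/55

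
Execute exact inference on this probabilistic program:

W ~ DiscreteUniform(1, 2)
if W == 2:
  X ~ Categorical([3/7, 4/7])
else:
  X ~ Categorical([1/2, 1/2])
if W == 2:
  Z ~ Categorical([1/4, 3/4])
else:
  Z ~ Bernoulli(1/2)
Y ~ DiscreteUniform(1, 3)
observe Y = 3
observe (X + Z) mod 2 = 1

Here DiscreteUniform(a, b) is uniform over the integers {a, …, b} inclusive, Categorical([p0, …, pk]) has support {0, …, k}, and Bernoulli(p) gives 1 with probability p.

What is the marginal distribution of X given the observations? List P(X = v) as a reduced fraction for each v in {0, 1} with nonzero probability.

P(X=0) = 16/27, P(X=1) = 11/27

Enumerate traces; 4 have nonzero weight after conditioning:
  (W=1, X=0, Z=1, Y=3) weight 1/24
  (W=1, X=1, Z=0, Y=3) weight 1/24
  (W=2, X=0, Z=1, Y=3) weight 3/56
  (W=2, X=1, Z=0, Y=3) weight 1/42
Group by X:
  weight(X=0) = 2/21
  weight(X=1) = 11/168
Total weight = 2/21 + 11/168 = 9/56
P(X=0 | obs) = 2/21 / 9/56 = 16/27
P(X=1 | obs) = 11/168 / 9/56 = 11/27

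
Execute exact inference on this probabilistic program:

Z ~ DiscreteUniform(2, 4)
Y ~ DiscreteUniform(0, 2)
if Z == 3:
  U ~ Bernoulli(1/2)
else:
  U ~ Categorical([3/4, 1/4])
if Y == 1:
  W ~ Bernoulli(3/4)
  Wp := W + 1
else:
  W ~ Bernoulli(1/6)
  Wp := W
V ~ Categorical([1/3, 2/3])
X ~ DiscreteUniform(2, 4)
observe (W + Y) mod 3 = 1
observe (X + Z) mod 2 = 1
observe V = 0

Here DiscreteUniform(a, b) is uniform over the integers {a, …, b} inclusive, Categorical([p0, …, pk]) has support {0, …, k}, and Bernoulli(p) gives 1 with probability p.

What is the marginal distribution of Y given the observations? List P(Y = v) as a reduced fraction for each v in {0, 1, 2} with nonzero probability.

P(Y=0) = 2/5, P(Y=1) = 3/5

Enumerate traces; 16 have nonzero weight after conditioning:
  (Z=2, Y=0, U=0, W=1, V=0, X=3) weight 1/648
  (Z=2, Y=0, U=1, W=1, V=0, X=3) weight 1/1944
  (Z=2, Y=1, U=0, W=0, V=0, X=3) weight 1/432
  (Z=2, Y=1, U=1, W=0, V=0, X=3) weight 1/1296
  (Z=3, Y=0, U=0, W=1, V=0, X=2) weight 1/972
  (Z=3, Y=0, U=0, W=1, V=0, X=4) weight 1/972
  (Z=3, Y=0, U=1, W=1, V=0, X=2) weight 1/972
  (Z=3, Y=0, U=1, W=1, V=0, X=4) weight 1/972
  … 8 more
Group by Y:
  weight(Y=0) = 2/243
  weight(Y=1) = 1/81
Total weight = 2/243 + 1/81 = 5/243
P(Y=0 | obs) = 2/243 / 5/243 = 2/5
P(Y=1 | obs) = 1/81 / 5/243 = 3/5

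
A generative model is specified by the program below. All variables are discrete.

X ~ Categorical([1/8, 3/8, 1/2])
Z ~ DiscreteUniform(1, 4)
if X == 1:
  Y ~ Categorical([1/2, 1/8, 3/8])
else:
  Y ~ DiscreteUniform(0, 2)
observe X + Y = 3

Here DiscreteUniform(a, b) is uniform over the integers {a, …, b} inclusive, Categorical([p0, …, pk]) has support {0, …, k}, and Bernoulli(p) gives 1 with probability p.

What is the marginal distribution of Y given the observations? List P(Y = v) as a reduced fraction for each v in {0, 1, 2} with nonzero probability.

P(Y=1) = 32/59, P(Y=2) = 27/59

Enumerate traces; 8 have nonzero weight after conditioning:
  (X=1, Z=1, Y=2) weight 9/256
  (X=1, Z=2, Y=2) weight 9/256
  (X=1, Z=3, Y=2) weight 9/256
  (X=1, Z=4, Y=2) weight 9/256
  (X=2, Z=1, Y=1) weight 1/24
  (X=2, Z=2, Y=1) weight 1/24
  (X=2, Z=3, Y=1) weight 1/24
  (X=2, Z=4, Y=1) weight 1/24
Group by Y:
  weight(Y=1) = 1/6
  weight(Y=2) = 9/64
Total weight = 1/6 + 9/64 = 59/192
P(Y=1 | obs) = 1/6 / 59/192 = 32/59
P(Y=2 | obs) = 9/64 / 59/192 = 27/59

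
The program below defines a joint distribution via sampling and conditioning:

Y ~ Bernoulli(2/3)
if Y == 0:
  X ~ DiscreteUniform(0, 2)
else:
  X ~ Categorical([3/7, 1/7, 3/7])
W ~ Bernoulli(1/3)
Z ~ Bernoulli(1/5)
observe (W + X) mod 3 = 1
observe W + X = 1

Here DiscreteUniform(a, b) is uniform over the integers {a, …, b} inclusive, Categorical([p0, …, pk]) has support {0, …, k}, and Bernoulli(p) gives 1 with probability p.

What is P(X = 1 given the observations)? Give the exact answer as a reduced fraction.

Enumerate traces; 8 have nonzero weight after conditioning:
  (Y=0, X=0, W=1, Z=0) weight 4/135
  (Y=0, X=0, W=1, Z=1) weight 1/135
  (Y=0, X=1, W=0, Z=0) weight 8/135
  (Y=0, X=1, W=0, Z=1) weight 2/135
  (Y=1, X=0, W=1, Z=0) weight 8/105
  (Y=1, X=0, W=1, Z=1) weight 2/105
  (Y=1, X=1, W=0, Z=0) weight 16/315
  (Y=1, X=1, W=0, Z=1) weight 4/315
Group by X:
  weight(X=0) = 25/189
  weight(X=1) = 26/189
Total weight = 25/189 + 26/189 = 17/63
P(X=0 | obs) = 25/189 / 17/63 = 25/51
P(X=1 | obs) = 26/189 / 17/63 = 26/51

P(X = 1 | obs) = 26/51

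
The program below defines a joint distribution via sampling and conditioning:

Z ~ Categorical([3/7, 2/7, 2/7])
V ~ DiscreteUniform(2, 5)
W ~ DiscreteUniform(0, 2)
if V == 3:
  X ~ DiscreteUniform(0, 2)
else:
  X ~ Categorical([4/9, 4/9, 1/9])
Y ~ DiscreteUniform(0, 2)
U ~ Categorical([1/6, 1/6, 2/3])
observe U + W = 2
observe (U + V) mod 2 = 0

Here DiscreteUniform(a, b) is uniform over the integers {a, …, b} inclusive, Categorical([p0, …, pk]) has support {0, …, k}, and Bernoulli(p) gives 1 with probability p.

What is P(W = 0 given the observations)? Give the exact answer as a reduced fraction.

P(W = 0 | obs) = 2/3

Enumerate traces; 162 have nonzero weight after conditioning:
  (Z=0, V=2, W=0, X=0, Y=0, U=2) weight 2/567
  (Z=0, V=2, W=0, X=0, Y=1, U=2) weight 2/567
  (Z=0, V=2, W=0, X=0, Y=2, U=2) weight 2/567
  (Z=0, V=2, W=0, X=1, Y=0, U=2) weight 2/567
  (Z=0, V=2, W=0, X=1, Y=1, U=2) weight 2/567
  (Z=0, V=2, W=0, X=1, Y=2, U=2) weight 2/567
  (Z=0, V=2, W=0, X=2, Y=0, U=2) weight 1/1134
  (Z=0, V=2, W=0, X=2, Y=1, U=2) weight 1/1134
  (Z=0, V=2, W=2, X=0, Y=0, U=0) weight 1/1134
  (Z=0, V=3, W=1, X=0, Y=0, U=1) weight 1/1512
  … 152 more
Group by W:
  weight(W=0) = 1/9
  weight(W=1) = 1/36
  weight(W=2) = 1/36
Total weight = 1/9 + 1/36 + 1/36 = 1/6
P(W=0 | obs) = 1/9 / 1/6 = 2/3
P(W=1 | obs) = 1/36 / 1/6 = 1/6
P(W=2 | obs) = 1/36 / 1/6 = 1/6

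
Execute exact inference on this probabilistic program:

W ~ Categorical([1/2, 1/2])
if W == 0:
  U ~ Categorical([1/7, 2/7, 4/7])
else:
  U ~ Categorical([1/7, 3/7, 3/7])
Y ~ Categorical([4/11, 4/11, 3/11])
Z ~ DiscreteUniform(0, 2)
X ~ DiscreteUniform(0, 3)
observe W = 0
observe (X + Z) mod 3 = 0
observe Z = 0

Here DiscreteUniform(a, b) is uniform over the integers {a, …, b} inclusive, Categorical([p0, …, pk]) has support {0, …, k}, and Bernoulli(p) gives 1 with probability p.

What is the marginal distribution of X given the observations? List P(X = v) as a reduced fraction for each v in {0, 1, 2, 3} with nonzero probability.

P(X=0) = 1/2, P(X=3) = 1/2

Enumerate traces; 18 have nonzero weight after conditioning:
  (W=0, U=0, Y=0, Z=0, X=0) weight 1/462
  (W=0, U=0, Y=0, Z=0, X=3) weight 1/462
  (W=0, U=0, Y=1, Z=0, X=0) weight 1/462
  (W=0, U=0, Y=1, Z=0, X=3) weight 1/462
  (W=0, U=0, Y=2, Z=0, X=0) weight 1/616
  (W=0, U=0, Y=2, Z=0, X=3) weight 1/616
  (W=0, U=1, Y=0, Z=0, X=0) weight 1/231
  (W=0, U=1, Y=0, Z=0, X=3) weight 1/231
  … 10 more
Group by X:
  weight(X=0) = 1/24
  weight(X=3) = 1/24
Total weight = 1/24 + 1/24 = 1/12
P(X=0 | obs) = 1/24 / 1/12 = 1/2
P(X=3 | obs) = 1/24 / 1/12 = 1/2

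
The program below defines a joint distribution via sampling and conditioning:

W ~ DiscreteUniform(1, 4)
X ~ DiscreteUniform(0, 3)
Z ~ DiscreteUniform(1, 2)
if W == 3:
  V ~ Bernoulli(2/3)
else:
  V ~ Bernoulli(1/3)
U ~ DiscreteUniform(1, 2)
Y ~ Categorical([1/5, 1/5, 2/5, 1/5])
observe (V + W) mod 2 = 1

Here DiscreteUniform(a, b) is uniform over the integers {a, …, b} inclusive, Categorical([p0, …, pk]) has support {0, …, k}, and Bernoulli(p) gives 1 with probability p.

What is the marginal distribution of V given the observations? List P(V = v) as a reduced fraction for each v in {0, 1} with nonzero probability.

Enumerate traces; 256 have nonzero weight after conditioning:
  (W=1, X=0, Z=1, V=0, U=1, Y=0) weight 1/480
  (W=1, X=0, Z=1, V=0, U=1, Y=1) weight 1/480
  (W=1, X=0, Z=1, V=0, U=1, Y=2) weight 1/240
  (W=1, X=0, Z=1, V=0, U=1, Y=3) weight 1/480
  (W=1, X=0, Z=1, V=0, U=2, Y=0) weight 1/480
  (W=1, X=0, Z=1, V=0, U=2, Y=1) weight 1/480
  (W=1, X=0, Z=1, V=0, U=2, Y=2) weight 1/240
  (W=1, X=0, Z=1, V=0, U=2, Y=3) weight 1/480
  (W=2, X=0, Z=1, V=1, U=1, Y=0) weight 1/960
  … 247 more
Group by V:
  weight(V=0) = 1/4
  weight(V=1) = 1/6
Total weight = 1/4 + 1/6 = 5/12
P(V=0 | obs) = 1/4 / 5/12 = 3/5
P(V=1 | obs) = 1/6 / 5/12 = 2/5

P(V=0) = 3/5, P(V=1) = 2/5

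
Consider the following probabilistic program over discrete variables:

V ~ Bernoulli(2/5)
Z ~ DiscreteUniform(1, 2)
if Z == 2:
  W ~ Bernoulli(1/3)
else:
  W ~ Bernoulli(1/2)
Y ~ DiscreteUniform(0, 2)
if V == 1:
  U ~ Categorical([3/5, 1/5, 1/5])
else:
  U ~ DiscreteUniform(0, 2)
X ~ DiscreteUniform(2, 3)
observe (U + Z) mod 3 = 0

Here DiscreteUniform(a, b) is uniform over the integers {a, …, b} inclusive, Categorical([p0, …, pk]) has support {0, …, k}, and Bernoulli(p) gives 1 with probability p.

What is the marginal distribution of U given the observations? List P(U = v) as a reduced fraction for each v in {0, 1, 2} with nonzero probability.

P(U=1) = 1/2, P(U=2) = 1/2

Enumerate traces; 48 have nonzero weight after conditioning:
  (V=0, Z=1, W=0, Y=0, U=2, X=2) weight 1/120
  (V=0, Z=1, W=0, Y=0, U=2, X=3) weight 1/120
  (V=0, Z=1, W=0, Y=1, U=2, X=2) weight 1/120
  (V=0, Z=1, W=0, Y=1, U=2, X=3) weight 1/120
  (V=0, Z=1, W=0, Y=2, U=2, X=2) weight 1/120
  (V=0, Z=1, W=0, Y=2, U=2, X=3) weight 1/120
  (V=0, Z=1, W=1, Y=0, U=2, X=2) weight 1/120
  (V=0, Z=1, W=1, Y=0, U=2, X=3) weight 1/120
  (V=0, Z=2, W=0, Y=0, U=1, X=2) weight 1/90
  … 39 more
Group by U:
  weight(U=1) = 7/50
  weight(U=2) = 7/50
Total weight = 7/50 + 7/50 = 7/25
P(U=1 | obs) = 7/50 / 7/25 = 1/2
P(U=2 | obs) = 7/50 / 7/25 = 1/2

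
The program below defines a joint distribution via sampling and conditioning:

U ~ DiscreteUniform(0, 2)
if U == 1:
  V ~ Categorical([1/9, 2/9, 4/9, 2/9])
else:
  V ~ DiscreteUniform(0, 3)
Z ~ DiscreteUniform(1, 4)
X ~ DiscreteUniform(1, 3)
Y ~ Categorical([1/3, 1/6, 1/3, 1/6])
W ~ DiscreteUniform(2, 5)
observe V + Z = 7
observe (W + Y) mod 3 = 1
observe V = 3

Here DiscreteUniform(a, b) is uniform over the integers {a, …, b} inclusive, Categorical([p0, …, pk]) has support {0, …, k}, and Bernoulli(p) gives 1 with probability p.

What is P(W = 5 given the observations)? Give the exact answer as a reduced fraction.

Enumerate traces; 45 have nonzero weight after conditioning:
  (U=0, V=3, Z=4, X=1, Y=0, W=4) weight 1/1728
  (U=0, V=3, Z=4, X=1, Y=1, W=3) weight 1/3456
  (U=0, V=3, Z=4, X=1, Y=2, W=2) weight 1/1728
  (U=0, V=3, Z=4, X=1, Y=2, W=5) weight 1/1728
  (U=0, V=3, Z=4, X=1, Y=3, W=4) weight 1/3456
  (U=0, V=3, Z=4, X=2, Y=0, W=4) weight 1/1728
  (U=0, V=3, Z=4, X=2, Y=1, W=3) weight 1/3456
  (U=0, V=3, Z=4, X=2, Y=2, W=2) weight 1/1728
  … 37 more
Group by W:
  weight(W=2) = 13/2592
  weight(W=3) = 13/5184
  weight(W=4) = 13/1728
  weight(W=5) = 13/2592
Total weight = 13/2592 + 13/5184 + 13/1728 + 13/2592 = 13/648
P(W=2 | obs) = 13/2592 / 13/648 = 1/4
P(W=3 | obs) = 13/5184 / 13/648 = 1/8
P(W=4 | obs) = 13/1728 / 13/648 = 3/8
P(W=5 | obs) = 13/2592 / 13/648 = 1/4

P(W = 5 | obs) = 1/4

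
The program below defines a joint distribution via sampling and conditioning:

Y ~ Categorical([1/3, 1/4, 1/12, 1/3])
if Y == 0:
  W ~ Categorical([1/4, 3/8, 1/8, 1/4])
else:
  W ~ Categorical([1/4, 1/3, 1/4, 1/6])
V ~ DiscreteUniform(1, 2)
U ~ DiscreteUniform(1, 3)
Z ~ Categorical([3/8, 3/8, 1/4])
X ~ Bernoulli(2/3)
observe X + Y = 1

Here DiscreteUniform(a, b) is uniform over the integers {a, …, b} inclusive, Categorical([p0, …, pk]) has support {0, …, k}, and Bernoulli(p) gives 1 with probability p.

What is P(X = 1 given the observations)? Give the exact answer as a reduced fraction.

P(X = 1 | obs) = 8/11

Enumerate traces; 144 have nonzero weight after conditioning:
  (Y=0, W=0, V=1, U=1, Z=0, X=1) weight 1/288
  (Y=0, W=0, V=1, U=1, Z=1, X=1) weight 1/288
  (Y=0, W=0, V=1, U=1, Z=2, X=1) weight 1/432
  (Y=0, W=0, V=1, U=2, Z=0, X=1) weight 1/288
  (Y=0, W=0, V=1, U=2, Z=1, X=1) weight 1/288
  (Y=0, W=0, V=1, U=2, Z=2, X=1) weight 1/432
  (Y=0, W=0, V=1, U=3, Z=0, X=1) weight 1/288
  (Y=0, W=0, V=1, U=3, Z=1, X=1) weight 1/288
  (Y=1, W=0, V=1, U=1, Z=0, X=0) weight 1/768
  … 135 more
Group by X:
  weight(X=0) = 1/12
  weight(X=1) = 2/9
Total weight = 1/12 + 2/9 = 11/36
P(X=0 | obs) = 1/12 / 11/36 = 3/11
P(X=1 | obs) = 2/9 / 11/36 = 8/11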